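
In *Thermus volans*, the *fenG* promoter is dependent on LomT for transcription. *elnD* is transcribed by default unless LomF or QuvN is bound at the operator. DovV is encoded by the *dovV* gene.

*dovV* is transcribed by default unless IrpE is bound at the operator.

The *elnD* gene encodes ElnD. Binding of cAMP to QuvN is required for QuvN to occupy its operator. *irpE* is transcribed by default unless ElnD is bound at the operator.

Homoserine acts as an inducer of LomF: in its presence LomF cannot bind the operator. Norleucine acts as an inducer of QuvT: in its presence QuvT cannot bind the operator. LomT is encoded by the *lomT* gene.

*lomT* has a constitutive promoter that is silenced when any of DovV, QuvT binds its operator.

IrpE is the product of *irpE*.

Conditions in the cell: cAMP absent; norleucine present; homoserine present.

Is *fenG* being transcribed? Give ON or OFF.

Homoserine is present, so LomF is inactive.
cAMP is absent, so QuvN is inactive.
With no repressor bound, *elnD* is transcribed.
So ElnD is produced and active.
With repressor ElnD bound, *irpE* is not transcribed.
So IrpE is not produced.
With no repressor bound, *dovV* is transcribed.
So DovV is produced and active.
Norleucine is present, so QuvT is inactive.
With repressor DovV bound, *lomT* is not transcribed.
So LomT is not produced.
Required activator LomT is absent, so *fenG* is not transcribed.

OFF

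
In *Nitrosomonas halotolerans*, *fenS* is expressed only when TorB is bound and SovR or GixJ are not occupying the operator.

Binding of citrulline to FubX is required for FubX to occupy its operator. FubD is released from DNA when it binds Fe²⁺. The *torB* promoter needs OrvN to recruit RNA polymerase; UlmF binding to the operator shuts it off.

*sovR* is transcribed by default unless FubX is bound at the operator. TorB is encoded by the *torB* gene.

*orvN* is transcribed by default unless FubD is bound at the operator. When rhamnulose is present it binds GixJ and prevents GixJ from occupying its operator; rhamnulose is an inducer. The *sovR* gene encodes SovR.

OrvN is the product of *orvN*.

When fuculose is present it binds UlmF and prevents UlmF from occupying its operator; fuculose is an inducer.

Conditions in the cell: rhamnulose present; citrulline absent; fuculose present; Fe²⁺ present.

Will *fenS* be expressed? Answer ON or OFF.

Fuculose is present, so UlmF is inactive.
Fe²⁺ is present, so FubD is inactive.
With no repressor bound, *orvN* is transcribed.
So OrvN is produced and active.
No repressor is bound and OrvN is active, so *torB* is transcribed.
So TorB is produced and active.
Citrulline is absent, so FubX is inactive.
With no repressor bound, *sovR* is transcribed.
So SovR is produced and active.
Rhamnulose is present, so GixJ is inactive.
With repressor SovR bound, *fenS* is not transcribed.

OFF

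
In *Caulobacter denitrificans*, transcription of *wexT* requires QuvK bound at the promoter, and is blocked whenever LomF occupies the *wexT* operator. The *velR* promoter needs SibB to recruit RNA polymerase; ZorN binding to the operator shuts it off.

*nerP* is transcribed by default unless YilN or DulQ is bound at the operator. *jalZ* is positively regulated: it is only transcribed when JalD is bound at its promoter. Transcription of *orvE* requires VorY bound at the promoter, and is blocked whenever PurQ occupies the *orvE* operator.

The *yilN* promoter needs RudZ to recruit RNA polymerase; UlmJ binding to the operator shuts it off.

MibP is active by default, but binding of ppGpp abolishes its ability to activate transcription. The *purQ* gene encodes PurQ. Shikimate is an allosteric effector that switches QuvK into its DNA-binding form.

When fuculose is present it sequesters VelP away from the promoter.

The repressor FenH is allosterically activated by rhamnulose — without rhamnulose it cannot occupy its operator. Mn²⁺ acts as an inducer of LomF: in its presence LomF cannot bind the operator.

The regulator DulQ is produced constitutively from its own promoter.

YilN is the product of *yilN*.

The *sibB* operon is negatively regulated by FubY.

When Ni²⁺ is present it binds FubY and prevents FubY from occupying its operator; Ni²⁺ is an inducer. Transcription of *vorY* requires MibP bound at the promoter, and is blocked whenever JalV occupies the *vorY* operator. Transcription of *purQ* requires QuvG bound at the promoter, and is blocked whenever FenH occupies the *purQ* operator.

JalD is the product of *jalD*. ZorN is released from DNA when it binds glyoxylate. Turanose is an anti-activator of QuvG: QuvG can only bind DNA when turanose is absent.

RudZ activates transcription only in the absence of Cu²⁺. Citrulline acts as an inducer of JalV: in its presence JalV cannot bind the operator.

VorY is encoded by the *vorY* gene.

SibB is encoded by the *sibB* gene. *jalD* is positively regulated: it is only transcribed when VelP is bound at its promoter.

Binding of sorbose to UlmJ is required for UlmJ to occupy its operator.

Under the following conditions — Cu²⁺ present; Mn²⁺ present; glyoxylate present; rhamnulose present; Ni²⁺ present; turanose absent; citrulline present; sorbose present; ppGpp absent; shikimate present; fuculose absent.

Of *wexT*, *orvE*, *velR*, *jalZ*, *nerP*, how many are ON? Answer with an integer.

Mn²⁺ is present, so LomF is inactive.
Shikimate is present, so QuvK is active.
No repressor is bound and QuvK is active, so *wexT* is transcribed.
→ *wexT* is ON.
Turanose is absent, so QuvG is active.
Rhamnulose is present, so FenH is active.
With repressor FenH bound, *purQ* is not transcribed.
So PurQ is not produced.
Citrulline is present, so JalV is inactive.
ppGpp is absent, so MibP is active.
No repressor is bound and MibP is active, so *vorY* is transcribed.
So VorY is produced and active.
No repressor is bound and VorY is active, so *orvE* is transcribed.
→ *orvE* is ON.
Ni²⁺ is present, so FubY is inactive.
With no repressor bound, *sibB* is transcribed.
So SibB is produced and active.
Glyoxylate is present, so ZorN is inactive.
No repressor is bound and SibB is active, so *velR* is transcribed.
→ *velR* is ON.
Fuculose is absent, so VelP is active.
No repressor is bound and VelP is active, so *jalD* is transcribed.
So JalD is produced and active.
No repressor is bound and JalD is active, so *jalZ* is transcribed.
→ *jalZ* is ON.
Cu²⁺ is present, so RudZ is inactive.
Sorbose is present, so UlmJ is active.
With repressor UlmJ bound, *yilN* is not transcribed.
So YilN is not produced.
DulQ is produced constitutively and is active.
With repressor DulQ bound, *nerP* is not transcribed.
→ *nerP* is OFF.
4 of the 5 genes are transcribed.

4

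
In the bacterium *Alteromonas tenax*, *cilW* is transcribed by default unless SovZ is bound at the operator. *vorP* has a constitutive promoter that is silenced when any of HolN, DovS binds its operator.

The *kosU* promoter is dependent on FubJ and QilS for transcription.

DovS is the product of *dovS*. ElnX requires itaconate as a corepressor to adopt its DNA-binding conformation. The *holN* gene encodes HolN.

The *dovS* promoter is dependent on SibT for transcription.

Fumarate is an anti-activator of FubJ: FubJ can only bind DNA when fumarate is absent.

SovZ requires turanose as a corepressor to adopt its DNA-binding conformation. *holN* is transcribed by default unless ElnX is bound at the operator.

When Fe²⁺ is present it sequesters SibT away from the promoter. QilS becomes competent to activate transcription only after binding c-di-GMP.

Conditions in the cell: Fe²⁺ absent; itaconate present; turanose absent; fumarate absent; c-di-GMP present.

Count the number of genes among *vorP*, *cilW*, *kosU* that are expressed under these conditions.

2

Itaconate is present, so ElnX is active.
With repressor ElnX bound, *holN* is not transcribed.
So HolN is not produced.
Fe²⁺ is absent, so SibT is active.
No repressor is bound and SibT is active, so *dovS* is transcribed.
So DovS is produced and active.
With repressor DovS bound, *vorP* is not transcribed.
→ *vorP* is OFF.
Turanose is absent, so SovZ is inactive.
With no repressor bound, *cilW* is transcribed.
→ *cilW* is ON.
Fumarate is absent, so FubJ is active.
c-di-GMP is present, so QilS is active.
No repressor is bound and FubJ and QilS are active, so *kosU* is transcribed.
→ *kosU* is ON.
2 of the 3 genes are transcribed.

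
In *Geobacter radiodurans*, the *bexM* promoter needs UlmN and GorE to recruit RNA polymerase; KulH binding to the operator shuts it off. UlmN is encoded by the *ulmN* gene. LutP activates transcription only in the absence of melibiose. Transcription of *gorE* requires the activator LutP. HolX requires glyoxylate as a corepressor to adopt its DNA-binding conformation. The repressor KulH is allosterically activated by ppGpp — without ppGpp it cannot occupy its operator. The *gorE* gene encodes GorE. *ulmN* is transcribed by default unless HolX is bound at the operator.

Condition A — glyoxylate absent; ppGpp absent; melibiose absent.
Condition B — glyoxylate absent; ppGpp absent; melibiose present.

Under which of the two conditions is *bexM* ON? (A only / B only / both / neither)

A only

Condition A:
Glyoxylate is absent, so HolX is inactive.
With no repressor bound, *ulmN* is transcribed.
So UlmN is produced and active.
ppGpp is absent, so KulH is inactive.
Melibiose is absent, so LutP is active.
No repressor is bound and LutP is active, so *gorE* is transcribed.
So GorE is produced and active.
No repressor is bound and UlmN and GorE are active, so *bexM* is transcribed.
→ *bexM* is ON in A.
Condition B:
Glyoxylate is absent, so HolX is inactive.
With no repressor bound, *ulmN* is transcribed.
So UlmN is produced and active.
ppGpp is absent, so KulH is inactive.
Melibiose is present, so LutP is inactive.
Required activator LutP is absent, so *gorE* is not transcribed.
So GorE is not produced.
Required activator GorE is absent, so *bexM* is not transcribed.
→ *bexM* is OFF in B.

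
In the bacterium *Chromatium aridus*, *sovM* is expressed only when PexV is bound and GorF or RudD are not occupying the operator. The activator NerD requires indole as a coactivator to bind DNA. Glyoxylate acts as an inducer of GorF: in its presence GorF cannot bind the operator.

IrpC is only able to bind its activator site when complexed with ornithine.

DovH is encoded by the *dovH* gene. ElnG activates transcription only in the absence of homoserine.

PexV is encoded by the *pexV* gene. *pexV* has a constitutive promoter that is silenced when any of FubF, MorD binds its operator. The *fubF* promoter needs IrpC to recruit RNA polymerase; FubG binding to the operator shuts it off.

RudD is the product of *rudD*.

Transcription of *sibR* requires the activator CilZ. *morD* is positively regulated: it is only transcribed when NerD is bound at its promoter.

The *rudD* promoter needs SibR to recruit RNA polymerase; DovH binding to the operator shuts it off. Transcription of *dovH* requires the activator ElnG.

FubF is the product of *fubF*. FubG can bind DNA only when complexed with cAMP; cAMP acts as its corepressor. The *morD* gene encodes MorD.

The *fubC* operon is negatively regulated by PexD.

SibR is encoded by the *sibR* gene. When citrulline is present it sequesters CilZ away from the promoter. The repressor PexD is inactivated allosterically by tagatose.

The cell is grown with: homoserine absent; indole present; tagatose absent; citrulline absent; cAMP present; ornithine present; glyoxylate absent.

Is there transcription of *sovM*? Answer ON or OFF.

OFF

cAMP is present, so FubG is active.
Ornithine is present, so IrpC is active.
With repressor FubG bound, *fubF* is not transcribed.
So FubF is not produced.
Indole is present, so NerD is active.
No repressor is bound and NerD is active, so *morD* is transcribed.
So MorD is produced and active.
With repressor MorD bound, *pexV* is not transcribed.
So PexV is not produced.
Glyoxylate is absent, so GorF is active.
Homoserine is absent, so ElnG is active.
No repressor is bound and ElnG is active, so *dovH* is transcribed.
So DovH is produced and active.
Citrulline is absent, so CilZ is active.
No repressor is bound and CilZ is active, so *sibR* is transcribed.
So SibR is produced and active.
With repressor DovH bound, *rudD* is not transcribed.
So RudD is not produced.
With repressor GorF bound, *sovM* is not transcribed.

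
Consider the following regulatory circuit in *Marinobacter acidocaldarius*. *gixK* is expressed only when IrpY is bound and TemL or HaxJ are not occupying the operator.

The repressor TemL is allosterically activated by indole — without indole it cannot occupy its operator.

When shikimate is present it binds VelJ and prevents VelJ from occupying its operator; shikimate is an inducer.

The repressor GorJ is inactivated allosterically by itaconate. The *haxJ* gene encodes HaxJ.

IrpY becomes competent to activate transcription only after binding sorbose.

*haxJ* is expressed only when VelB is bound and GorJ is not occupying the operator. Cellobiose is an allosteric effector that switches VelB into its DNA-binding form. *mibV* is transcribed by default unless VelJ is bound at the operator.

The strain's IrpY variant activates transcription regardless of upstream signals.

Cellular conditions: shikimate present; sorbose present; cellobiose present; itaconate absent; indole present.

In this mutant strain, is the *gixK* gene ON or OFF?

OFF

Indole is present, so TemL is active.
Cellobiose is present, so VelB is active.
Itaconate is absent, so GorJ is active.
With repressor GorJ bound, *haxJ* is not transcribed.
So HaxJ is not produced.
IrpY is constitutively active in this strain.
With repressor TemL bound, *gixK* is not transcribed.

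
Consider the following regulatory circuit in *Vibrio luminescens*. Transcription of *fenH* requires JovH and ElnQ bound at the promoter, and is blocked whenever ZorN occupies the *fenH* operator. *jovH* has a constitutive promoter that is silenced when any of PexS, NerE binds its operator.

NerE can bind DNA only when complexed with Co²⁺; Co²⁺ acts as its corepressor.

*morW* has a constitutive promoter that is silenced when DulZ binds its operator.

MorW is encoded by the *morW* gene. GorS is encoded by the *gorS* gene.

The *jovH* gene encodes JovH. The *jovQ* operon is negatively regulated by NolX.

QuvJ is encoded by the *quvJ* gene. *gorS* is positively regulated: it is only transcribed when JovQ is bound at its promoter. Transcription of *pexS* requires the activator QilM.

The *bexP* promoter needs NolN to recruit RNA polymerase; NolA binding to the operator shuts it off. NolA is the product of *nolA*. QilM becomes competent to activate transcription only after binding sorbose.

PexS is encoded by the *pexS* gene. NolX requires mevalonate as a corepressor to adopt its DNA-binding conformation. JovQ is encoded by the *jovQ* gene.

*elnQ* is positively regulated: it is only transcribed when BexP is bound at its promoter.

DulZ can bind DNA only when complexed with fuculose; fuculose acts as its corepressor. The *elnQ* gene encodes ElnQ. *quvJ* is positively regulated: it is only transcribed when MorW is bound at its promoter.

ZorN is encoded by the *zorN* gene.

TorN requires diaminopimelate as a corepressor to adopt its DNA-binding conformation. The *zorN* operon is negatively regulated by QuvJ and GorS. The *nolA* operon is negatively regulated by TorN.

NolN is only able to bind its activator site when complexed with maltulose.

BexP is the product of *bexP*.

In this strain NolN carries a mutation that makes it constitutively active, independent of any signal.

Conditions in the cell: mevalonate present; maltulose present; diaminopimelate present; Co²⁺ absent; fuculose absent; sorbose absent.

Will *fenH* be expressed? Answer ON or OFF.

ON

Fuculose is absent, so DulZ is inactive.
With no repressor bound, *morW* is transcribed.
So MorW is produced and active.
No repressor is bound and MorW is active, so *quvJ* is transcribed.
So QuvJ is produced and active.
Mevalonate is present, so NolX is active.
With repressor NolX bound, *jovQ* is not transcribed.
So JovQ is not produced.
Required activator JovQ is absent, so *gorS* is not transcribed.
So GorS is not produced.
With repressor QuvJ bound, *zorN* is not transcribed.
So ZorN is not produced.
Sorbose is absent, so QilM is inactive.
Required activator QilM is absent, so *pexS* is not transcribed.
So PexS is not produced.
Co²⁺ is absent, so NerE is inactive.
With no repressor bound, *jovH* is transcribed.
So JovH is produced and active.
NolN is constitutively active in this strain.
Diaminopimelate is present, so TorN is active.
With repressor TorN bound, *nolA* is not transcribed.
So NolA is not produced.
No repressor is bound and NolN is active, so *bexP* is transcribed.
So BexP is produced and active.
No repressor is bound and BexP is active, so *elnQ* is transcribed.
So ElnQ is produced and active.
No repressor is bound and JovH and ElnQ are active, so *fenH* is transcribed.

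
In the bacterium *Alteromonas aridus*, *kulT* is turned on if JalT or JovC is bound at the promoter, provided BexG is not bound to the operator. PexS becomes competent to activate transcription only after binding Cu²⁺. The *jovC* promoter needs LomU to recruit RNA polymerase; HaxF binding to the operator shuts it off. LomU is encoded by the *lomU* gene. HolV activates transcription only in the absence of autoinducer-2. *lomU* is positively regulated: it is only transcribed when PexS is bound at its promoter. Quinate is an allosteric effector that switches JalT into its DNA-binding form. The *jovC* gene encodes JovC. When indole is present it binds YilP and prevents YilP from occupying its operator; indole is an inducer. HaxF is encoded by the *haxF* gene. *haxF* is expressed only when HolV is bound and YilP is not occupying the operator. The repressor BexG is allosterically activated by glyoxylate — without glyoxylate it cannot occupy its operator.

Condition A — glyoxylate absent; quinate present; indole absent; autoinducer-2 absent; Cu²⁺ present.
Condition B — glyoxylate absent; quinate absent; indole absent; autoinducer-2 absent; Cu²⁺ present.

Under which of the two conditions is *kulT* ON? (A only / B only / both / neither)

Condition A:
Glyoxylate is absent, so BexG is inactive.
Quinate is present, so JalT is active.
Indole is absent, so YilP is active.
Autoinducer-2 is absent, so HolV is active.
With repressor YilP bound, *haxF* is not transcribed.
So HaxF is not produced.
Cu²⁺ is present, so PexS is active.
No repressor is bound and PexS is active, so *lomU* is transcribed.
So LomU is produced and active.
No repressor is bound and LomU is active, so *jovC* is transcribed.
So JovC is produced and active.
Activator JalT is present, so *kulT* is transcribed.
→ *kulT* is ON in A.
Condition B:
Glyoxylate is absent, so BexG is inactive.
Quinate is absent, so JalT is inactive.
Indole is absent, so YilP is active.
Autoinducer-2 is absent, so HolV is active.
With repressor YilP bound, *haxF* is not transcribed.
So HaxF is not produced.
Cu²⁺ is present, so PexS is active.
No repressor is bound and PexS is active, so *lomU* is transcribed.
So LomU is produced and active.
No repressor is bound and LomU is active, so *jovC* is transcribed.
So JovC is produced and active.
Activator JovC is present, so *kulT* is transcribed.
→ *kulT* is ON in B.

both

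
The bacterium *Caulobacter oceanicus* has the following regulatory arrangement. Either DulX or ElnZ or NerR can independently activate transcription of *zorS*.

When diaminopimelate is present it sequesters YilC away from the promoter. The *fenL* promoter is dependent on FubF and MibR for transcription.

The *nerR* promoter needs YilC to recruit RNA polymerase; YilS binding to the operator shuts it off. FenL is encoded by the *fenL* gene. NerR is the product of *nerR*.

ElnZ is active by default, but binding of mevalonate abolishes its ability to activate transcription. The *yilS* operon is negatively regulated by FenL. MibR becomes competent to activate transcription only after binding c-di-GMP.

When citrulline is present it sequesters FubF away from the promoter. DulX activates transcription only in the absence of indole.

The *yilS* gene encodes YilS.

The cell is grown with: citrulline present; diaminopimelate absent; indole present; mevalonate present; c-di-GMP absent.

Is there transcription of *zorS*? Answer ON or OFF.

Indole is present, so DulX is inactive.
Mevalonate is present, so ElnZ is inactive.
Diaminopimelate is absent, so YilC is active.
Citrulline is present, so FubF is inactive.
c-di-GMP is absent, so MibR is inactive.
Required activator FubF is absent, so *fenL* is not transcribed.
So FenL is not produced.
With no repressor bound, *yilS* is transcribed.
So YilS is produced and active.
With repressor YilS bound, *nerR* is not transcribed.
So NerR is not produced.
No activator is available at the *zorS* promoter, so *zorS* is not transcribed.

OFF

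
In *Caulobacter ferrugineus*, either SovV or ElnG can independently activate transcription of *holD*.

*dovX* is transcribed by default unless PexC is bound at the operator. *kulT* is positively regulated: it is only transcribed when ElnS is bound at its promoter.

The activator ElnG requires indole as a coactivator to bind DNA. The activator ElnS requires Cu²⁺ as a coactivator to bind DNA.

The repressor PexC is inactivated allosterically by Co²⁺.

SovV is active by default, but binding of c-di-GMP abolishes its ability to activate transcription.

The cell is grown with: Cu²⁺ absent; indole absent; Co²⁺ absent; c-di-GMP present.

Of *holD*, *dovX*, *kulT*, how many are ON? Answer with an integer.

c-di-GMP is present, so SovV is inactive.
Indole is absent, so ElnG is inactive.
No activator is available at the *holD* promoter, so *holD* is not transcribed.
→ *holD* is OFF.
Co²⁺ is absent, so PexC is active.
With repressor PexC bound, *dovX* is not transcribed.
→ *dovX* is OFF.
Cu²⁺ is absent, so ElnS is inactive.
Required activator ElnS is absent, so *kulT* is not transcribed.
→ *kulT* is OFF.
0 of the 3 genes are transcribed.

0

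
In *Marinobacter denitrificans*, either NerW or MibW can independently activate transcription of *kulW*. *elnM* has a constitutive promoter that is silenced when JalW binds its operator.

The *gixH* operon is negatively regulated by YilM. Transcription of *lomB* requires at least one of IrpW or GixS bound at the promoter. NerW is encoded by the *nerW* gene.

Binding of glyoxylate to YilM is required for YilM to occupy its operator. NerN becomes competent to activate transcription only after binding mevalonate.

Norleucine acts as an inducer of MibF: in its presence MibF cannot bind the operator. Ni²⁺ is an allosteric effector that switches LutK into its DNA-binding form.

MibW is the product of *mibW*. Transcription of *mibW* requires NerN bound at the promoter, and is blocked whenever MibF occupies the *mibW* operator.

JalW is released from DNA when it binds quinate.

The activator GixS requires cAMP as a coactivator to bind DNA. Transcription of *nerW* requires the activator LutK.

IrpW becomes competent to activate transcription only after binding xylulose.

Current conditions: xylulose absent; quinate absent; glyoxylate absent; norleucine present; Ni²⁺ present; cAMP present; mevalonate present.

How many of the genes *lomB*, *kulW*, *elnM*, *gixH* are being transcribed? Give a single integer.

Xylulose is absent, so IrpW is inactive.
cAMP is present, so GixS is active.
Activator GixS is present, so *lomB* is transcribed.
→ *lomB* is ON.
Ni²⁺ is present, so LutK is active.
No repressor is bound and LutK is active, so *nerW* is transcribed.
So NerW is produced and active.
Norleucine is present, so MibF is inactive.
Mevalonate is present, so NerN is active.
No repressor is bound and NerN is active, so *mibW* is transcribed.
So MibW is produced and active.
Activator NerW is present, so *kulW* is transcribed.
→ *kulW* is ON.
Quinate is absent, so JalW is active.
With repressor JalW bound, *elnM* is not transcribed.
→ *elnM* is OFF.
Glyoxylate is absent, so YilM is inactive.
With no repressor bound, *gixH* is transcribed.
→ *gixH* is ON.
3 of the 4 genes are transcribed.

3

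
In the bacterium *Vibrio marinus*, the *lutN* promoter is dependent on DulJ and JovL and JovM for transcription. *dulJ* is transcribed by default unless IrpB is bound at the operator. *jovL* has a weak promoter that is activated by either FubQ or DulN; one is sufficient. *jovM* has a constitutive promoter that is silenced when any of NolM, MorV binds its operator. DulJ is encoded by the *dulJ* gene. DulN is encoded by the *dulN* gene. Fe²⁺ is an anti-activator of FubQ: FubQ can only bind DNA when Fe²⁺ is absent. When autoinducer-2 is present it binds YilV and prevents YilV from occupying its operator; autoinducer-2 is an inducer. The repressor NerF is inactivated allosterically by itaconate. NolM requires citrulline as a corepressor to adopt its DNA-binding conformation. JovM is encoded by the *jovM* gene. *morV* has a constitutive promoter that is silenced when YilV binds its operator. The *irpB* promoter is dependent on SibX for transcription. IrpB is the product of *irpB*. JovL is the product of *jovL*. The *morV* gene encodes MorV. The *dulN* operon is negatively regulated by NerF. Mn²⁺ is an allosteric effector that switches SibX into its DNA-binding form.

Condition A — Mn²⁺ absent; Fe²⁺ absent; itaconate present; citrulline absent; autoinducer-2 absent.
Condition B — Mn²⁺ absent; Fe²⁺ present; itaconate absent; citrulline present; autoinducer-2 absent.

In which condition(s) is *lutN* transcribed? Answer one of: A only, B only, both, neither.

A only

Condition A:
Mn²⁺ is absent, so SibX is inactive.
Required activator SibX is absent, so *irpB* is not transcribed.
So IrpB is not produced.
With no repressor bound, *dulJ* is transcribed.
So DulJ is produced and active.
Fe²⁺ is absent, so FubQ is active.
Itaconate is present, so NerF is inactive.
With no repressor bound, *dulN* is transcribed.
So DulN is produced and active.
Activator FubQ is present, so *jovL* is transcribed.
So JovL is produced and active.
Citrulline is absent, so NolM is inactive.
Autoinducer-2 is absent, so YilV is active.
With repressor YilV bound, *morV* is not transcribed.
So MorV is not produced.
With no repressor bound, *jovM* is transcribed.
So JovM is produced and active.
No repressor is bound and DulJ and JovL and JovM are active, so *lutN* is transcribed.
→ *lutN* is ON in A.
Condition B:
Mn²⁺ is absent, so SibX is inactive.
Required activator SibX is absent, so *irpB* is not transcribed.
So IrpB is not produced.
With no repressor bound, *dulJ* is transcribed.
So DulJ is produced and active.
Fe²⁺ is present, so FubQ is inactive.
Itaconate is absent, so NerF is active.
With repressor NerF bound, *dulN* is not transcribed.
So DulN is not produced.
No activator is available at the *jovL* promoter, so *jovL* is not transcribed.
So JovL is not produced.
Citrulline is present, so NolM is active.
Autoinducer-2 is absent, so YilV is active.
With repressor YilV bound, *morV* is not transcribed.
So MorV is not produced.
With repressor NolM bound, *jovM* is not transcribed.
So JovM is not produced.
Required activator JovL is absent, so *lutN* is not transcribed.
→ *lutN* is OFF in B.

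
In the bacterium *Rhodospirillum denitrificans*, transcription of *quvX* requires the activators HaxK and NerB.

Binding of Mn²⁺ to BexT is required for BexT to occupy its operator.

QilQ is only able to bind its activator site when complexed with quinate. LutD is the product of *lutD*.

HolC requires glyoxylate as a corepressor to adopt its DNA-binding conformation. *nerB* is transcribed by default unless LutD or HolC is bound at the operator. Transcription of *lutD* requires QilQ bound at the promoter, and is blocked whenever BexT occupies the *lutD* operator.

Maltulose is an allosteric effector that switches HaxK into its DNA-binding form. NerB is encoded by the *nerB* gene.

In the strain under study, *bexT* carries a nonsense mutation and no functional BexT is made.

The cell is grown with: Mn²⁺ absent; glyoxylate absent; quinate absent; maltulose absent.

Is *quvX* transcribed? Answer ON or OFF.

OFF

Maltulose is absent, so HaxK is inactive.
Quinate is absent, so QilQ is inactive.
BexT is non-functional in this strain, so it has no effect.
Required activator QilQ is absent, so *lutD* is not transcribed.
So LutD is not produced.
Glyoxylate is absent, so HolC is inactive.
With no repressor bound, *nerB* is transcribed.
So NerB is produced and active.
Required activator HaxK is absent, so *quvX* is not transcribed.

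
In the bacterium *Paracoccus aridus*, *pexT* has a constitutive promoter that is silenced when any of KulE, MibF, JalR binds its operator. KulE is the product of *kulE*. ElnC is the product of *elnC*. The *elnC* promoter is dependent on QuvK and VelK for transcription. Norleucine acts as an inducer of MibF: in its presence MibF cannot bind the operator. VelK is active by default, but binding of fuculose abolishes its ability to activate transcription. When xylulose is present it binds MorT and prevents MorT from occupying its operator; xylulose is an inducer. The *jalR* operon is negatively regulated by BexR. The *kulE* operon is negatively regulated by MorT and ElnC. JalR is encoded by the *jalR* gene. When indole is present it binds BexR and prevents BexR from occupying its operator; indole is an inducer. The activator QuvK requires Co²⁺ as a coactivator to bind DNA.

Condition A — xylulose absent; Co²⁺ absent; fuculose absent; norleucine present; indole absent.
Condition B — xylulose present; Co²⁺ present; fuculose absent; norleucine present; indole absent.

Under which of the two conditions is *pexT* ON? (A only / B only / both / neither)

Condition A:
Xylulose is absent, so MorT is active.
Co²⁺ is absent, so QuvK is inactive.
Fuculose is absent, so VelK is active.
Required activator QuvK is absent, so *elnC* is not transcribed.
So ElnC is not produced.
With repressor MorT bound, *kulE* is not transcribed.
So KulE is not produced.
Norleucine is present, so MibF is inactive.
Indole is absent, so BexR is active.
With repressor BexR bound, *jalR* is not transcribed.
So JalR is not produced.
With no repressor bound, *pexT* is transcribed.
→ *pexT* is ON in A.
Condition B:
Xylulose is present, so MorT is inactive.
Co²⁺ is present, so QuvK is active.
Fuculose is absent, so VelK is active.
No repressor is bound and QuvK and VelK are active, so *elnC* is transcribed.
So ElnC is produced and active.
With repressor ElnC bound, *kulE* is not transcribed.
So KulE is not produced.
Norleucine is present, so MibF is inactive.
Indole is absent, so BexR is active.
With repressor BexR bound, *jalR* is not transcribed.
So JalR is not produced.
With no repressor bound, *pexT* is transcribed.
→ *pexT* is ON in B.

both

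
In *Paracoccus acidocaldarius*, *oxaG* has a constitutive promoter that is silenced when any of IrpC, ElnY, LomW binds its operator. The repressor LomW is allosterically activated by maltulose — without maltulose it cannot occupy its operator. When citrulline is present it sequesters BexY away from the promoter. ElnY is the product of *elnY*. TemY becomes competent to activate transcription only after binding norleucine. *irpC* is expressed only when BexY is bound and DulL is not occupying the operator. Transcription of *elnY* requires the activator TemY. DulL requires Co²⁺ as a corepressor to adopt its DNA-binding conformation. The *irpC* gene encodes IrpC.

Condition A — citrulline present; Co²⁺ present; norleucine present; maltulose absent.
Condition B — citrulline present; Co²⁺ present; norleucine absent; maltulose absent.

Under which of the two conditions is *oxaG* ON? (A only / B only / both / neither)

Condition A:
Citrulline is present, so BexY is inactive.
Co²⁺ is present, so DulL is active.
With repressor DulL bound, *irpC* is not transcribed.
So IrpC is not produced.
Norleucine is present, so TemY is active.
No repressor is bound and TemY is active, so *elnY* is transcribed.
So ElnY is produced and active.
Maltulose is absent, so LomW is inactive.
With repressor ElnY bound, *oxaG* is not transcribed.
→ *oxaG* is OFF in A.
Condition B:
Citrulline is present, so BexY is inactive.
Co²⁺ is present, so DulL is active.
With repressor DulL bound, *irpC* is not transcribed.
So IrpC is not produced.
Norleucine is absent, so TemY is inactive.
Required activator TemY is absent, so *elnY* is not transcribed.
So ElnY is not produced.
Maltulose is absent, so LomW is inactive.
With no repressor bound, *oxaG* is transcribed.
→ *oxaG* is ON in B.

B only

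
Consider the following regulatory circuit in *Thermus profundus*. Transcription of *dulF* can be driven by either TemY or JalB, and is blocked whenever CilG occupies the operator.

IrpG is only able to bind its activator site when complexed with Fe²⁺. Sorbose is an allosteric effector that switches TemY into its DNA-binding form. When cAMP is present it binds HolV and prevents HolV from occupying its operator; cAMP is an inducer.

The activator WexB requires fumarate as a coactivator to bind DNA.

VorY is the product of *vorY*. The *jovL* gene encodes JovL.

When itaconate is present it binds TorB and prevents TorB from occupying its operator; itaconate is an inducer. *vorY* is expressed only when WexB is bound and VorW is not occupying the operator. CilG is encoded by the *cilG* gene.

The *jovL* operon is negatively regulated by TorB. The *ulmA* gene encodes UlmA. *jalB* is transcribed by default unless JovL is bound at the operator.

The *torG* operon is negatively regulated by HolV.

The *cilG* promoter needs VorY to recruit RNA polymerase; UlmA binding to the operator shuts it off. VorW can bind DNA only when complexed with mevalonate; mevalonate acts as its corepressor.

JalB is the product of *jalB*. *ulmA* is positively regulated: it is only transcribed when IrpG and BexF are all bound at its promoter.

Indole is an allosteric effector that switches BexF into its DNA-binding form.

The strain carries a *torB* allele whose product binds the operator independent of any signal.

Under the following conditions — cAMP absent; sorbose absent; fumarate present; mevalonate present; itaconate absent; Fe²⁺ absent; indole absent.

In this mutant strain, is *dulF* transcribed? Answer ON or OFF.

ON

Fe²⁺ is absent, so IrpG is inactive.
Indole is absent, so BexF is inactive.
Required activator IrpG is absent, so *ulmA* is not transcribed.
So UlmA is not produced.
Mevalonate is present, so VorW is active.
Fumarate is present, so WexB is active.
With repressor VorW bound, *vorY* is not transcribed.
So VorY is not produced.
Required activator VorY is absent, so *cilG* is not transcribed.
So CilG is not produced.
Sorbose is absent, so TemY is inactive.
TorB is constitutively active in this strain.
With repressor TorB bound, *jovL* is not transcribed.
So JovL is not produced.
With no repressor bound, *jalB* is transcribed.
So JalB is produced and active.
Activator JalB is present, so *dulF* is transcribed.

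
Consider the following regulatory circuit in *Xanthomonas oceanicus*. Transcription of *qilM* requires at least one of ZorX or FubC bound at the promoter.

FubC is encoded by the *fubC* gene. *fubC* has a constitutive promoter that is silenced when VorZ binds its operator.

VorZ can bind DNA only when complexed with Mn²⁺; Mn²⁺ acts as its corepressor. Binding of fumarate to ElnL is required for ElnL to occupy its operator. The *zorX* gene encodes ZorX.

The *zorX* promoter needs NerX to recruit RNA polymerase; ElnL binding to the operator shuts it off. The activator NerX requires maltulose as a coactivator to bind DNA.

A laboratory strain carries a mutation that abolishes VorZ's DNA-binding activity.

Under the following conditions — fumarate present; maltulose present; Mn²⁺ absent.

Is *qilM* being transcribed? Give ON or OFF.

Fumarate is present, so ElnL is active.
Maltulose is present, so NerX is active.
With repressor ElnL bound, *zorX* is not transcribed.
So ZorX is not produced.
VorZ is non-functional in this strain, so it has no effect.
With no repressor bound, *fubC* is transcribed.
So FubC is produced and active.
Activator FubC is present, so *qilM* is transcribed.

ON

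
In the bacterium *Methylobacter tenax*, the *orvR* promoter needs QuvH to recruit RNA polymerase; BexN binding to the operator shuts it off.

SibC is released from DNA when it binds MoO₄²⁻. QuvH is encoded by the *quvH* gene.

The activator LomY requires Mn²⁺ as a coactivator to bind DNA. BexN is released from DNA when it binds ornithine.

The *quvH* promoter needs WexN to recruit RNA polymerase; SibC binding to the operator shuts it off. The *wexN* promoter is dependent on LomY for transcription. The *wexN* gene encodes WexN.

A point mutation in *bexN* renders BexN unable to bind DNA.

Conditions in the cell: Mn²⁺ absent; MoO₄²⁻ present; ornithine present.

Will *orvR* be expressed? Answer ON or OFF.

OFF

BexN is non-functional in this strain, so it has no effect.
Mn²⁺ is absent, so LomY is inactive.
Required activator LomY is absent, so *wexN* is not transcribed.
So WexN is not produced.
MoO₄²⁻ is present, so SibC is inactive.
Required activator WexN is absent, so *quvH* is not transcribed.
So QuvH is not produced.
Required activator QuvH is absent, so *orvR* is not transcribed.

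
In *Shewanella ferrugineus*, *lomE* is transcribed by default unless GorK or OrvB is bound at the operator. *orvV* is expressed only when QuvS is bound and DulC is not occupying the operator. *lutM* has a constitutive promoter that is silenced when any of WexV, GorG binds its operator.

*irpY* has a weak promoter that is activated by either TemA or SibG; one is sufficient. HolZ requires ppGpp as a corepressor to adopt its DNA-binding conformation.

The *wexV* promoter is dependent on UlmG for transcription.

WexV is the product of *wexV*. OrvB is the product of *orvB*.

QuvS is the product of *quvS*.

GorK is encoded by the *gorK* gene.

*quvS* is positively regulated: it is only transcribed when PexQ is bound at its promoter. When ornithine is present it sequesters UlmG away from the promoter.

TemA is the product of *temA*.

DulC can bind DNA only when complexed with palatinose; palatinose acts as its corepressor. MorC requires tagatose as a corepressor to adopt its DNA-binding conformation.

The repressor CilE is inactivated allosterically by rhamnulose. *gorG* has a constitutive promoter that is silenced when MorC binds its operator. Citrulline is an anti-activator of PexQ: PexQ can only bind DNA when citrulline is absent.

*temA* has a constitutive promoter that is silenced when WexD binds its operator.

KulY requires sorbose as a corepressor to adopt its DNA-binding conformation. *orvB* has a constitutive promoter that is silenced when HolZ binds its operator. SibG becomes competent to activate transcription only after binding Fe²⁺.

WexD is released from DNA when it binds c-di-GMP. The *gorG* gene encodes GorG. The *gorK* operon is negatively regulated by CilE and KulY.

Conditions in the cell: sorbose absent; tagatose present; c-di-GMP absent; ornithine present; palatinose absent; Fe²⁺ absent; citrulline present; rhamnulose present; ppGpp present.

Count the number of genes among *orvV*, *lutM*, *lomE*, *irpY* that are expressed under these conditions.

1

Citrulline is present, so PexQ is inactive.
Required activator PexQ is absent, so *quvS* is not transcribed.
So QuvS is not produced.
Palatinose is absent, so DulC is inactive.
Required activator QuvS is absent, so *orvV* is not transcribed.
→ *orvV* is OFF.
Ornithine is present, so UlmG is inactive.
Required activator UlmG is absent, so *wexV* is not transcribed.
So WexV is not produced.
Tagatose is present, so MorC is active.
With repressor MorC bound, *gorG* is not transcribed.
So GorG is not produced.
With no repressor bound, *lutM* is transcribed.
→ *lutM* is ON.
Rhamnulose is present, so CilE is inactive.
Sorbose is absent, so KulY is inactive.
With no repressor bound, *gorK* is transcribed.
So GorK is produced and active.
ppGpp is present, so HolZ is active.
With repressor HolZ bound, *orvB* is not transcribed.
So OrvB is not produced.
With repressor GorK bound, *lomE* is not transcribed.
→ *lomE* is OFF.
c-di-GMP is absent, so WexD is active.
With repressor WexD bound, *temA* is not transcribed.
So TemA is not produced.
Fe²⁺ is absent, so SibG is inactive.
No activator is available at the *irpY* promoter, so *irpY* is not transcribed.
→ *irpY* is OFF.
1 of the 4 genes is transcribed.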